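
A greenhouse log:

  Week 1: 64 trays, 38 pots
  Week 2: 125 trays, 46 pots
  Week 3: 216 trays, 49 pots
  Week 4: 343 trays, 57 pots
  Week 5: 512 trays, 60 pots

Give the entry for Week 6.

729 trays, 68 pots

Trays: perfect cubes: 4³, 5³, 6³, …; 64, 125, 216, 343, 512 → 729.
Pots: 38, 46, 49, 57, 60 → 68 (alternating steps +8, +3, +8, +3, …).
Combining the parts gives 729 trays, 68 pots.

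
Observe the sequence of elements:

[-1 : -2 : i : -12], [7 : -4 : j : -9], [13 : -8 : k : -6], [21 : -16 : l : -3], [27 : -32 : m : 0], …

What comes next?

[35 : -64 : n : 3]

First value: alternating steps +8, +6, +8, +6, …, so -1, 7, 13, 21, 27 → 35.
Second value — ×2 each step: -2, -4, -8, -16, -32 → -64.
Letter goes i, j, k, l, m → n (letters move forward 1 place in the alphabet).
Fourth value: +3 each step, so -12, -9, -6, -3, 0 → 3.
So the next element is [35 : -64 : n : 3].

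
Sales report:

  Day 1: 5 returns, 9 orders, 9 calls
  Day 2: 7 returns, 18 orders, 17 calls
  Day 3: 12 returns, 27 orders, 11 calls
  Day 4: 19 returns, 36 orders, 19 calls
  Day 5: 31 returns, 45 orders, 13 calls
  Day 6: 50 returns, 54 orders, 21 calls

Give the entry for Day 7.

Returns — each term is the sum of the two before it: 5, 7, 12, 19, 31, 50 → 81.
Orders: 9, 18, 27, 36, 45, 54 → 63 (+9 each step).
Calls: 9, 17, 11, 19, 13, 21 → 15 (alternating steps +8, −6, +8, −6, …).
Putting it together: 81 returns, 63 orders, 15 calls.

81 returns, 63 orders, 15 calls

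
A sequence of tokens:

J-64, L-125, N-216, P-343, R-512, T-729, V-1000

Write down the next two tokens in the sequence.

X-1331 then Z-1728

For the letter, letters move forward 2 places in the alphabet: J, L, N, P, R, T, V → X → Z.
Second component: 64, 125, 216, 343, 512, 729, 1000 → 1331 → 1728 (perfect cubes: 4³, 5³, 6³, …).
Putting the parts together: X-1331 and then Z-1728.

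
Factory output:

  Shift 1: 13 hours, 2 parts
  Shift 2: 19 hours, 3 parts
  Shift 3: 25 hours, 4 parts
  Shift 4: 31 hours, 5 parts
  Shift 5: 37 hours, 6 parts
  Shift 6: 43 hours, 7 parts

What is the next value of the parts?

8

Parts: +1 each step; 2, 3, 4, 5, 6, 7 → 8.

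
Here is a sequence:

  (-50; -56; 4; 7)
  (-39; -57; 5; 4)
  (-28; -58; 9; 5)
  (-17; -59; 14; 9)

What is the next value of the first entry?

-6

First entry: +11 each step; -50, -39, -28, -17 → -6.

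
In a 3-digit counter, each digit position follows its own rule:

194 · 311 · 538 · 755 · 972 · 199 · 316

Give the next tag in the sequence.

533

First digit: +2 each step, mod 10; 1, 3, 5, 7, 9, 1, 3 → 5.
Second digit: +2 each step, mod 10, so 9, 1, 3, 5, 7, 9, 1 → 3.
For the third digit, −3 each step, mod 10: 4, 1, 8, 5, 2, 9, 6 → 3.
Putting it together: 533.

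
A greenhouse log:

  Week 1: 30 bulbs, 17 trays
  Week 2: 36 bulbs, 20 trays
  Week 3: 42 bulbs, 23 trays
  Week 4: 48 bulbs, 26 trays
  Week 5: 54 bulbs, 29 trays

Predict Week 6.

For the bulbs, +6 each step: 30, 36, 42, 48, 54 → 60.
Trays — +3 each step: 17, 20, 23, 26, 29 → 32.
So the next record is 60 bulbs, 32 trays.

60 bulbs, 32 trays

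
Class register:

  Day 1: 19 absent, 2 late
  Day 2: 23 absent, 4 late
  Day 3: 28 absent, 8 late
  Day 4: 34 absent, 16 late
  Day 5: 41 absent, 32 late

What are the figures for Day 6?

Absent: 19, 23, 28, 34, 41 → 49 (differences are 4, 5, 6, … (increasing by 1 each time)).
Late: ×2 each step; 2, 4, 8, 16, 32 → 64.
So the next line is 49 absent, 64 late.

49 absent, 64 late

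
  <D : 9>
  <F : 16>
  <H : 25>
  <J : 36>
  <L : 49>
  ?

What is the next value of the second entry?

64

Second entry goes 9, 16, 25, 36, 49 → 64 (perfect squares: 3², 4², 5², …).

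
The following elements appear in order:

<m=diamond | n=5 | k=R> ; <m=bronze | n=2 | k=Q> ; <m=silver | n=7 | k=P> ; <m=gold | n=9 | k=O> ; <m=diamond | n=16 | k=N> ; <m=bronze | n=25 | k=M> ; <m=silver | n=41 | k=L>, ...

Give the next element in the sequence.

<m=gold | n=66 | k=K>

M — repeats diamond → bronze → silver → gold: diamond, bronze, silver, gold, diamond, bronze, silver → gold.
N goes 5, 2, 7, 9, 16, 25, 41 → 66 (each term is the sum of the two before it).
K: letters move back 1 place in the alphabet, so R, Q, P, O, N, M, L → K.
So the next element is <m=gold | n=66 | k=K>.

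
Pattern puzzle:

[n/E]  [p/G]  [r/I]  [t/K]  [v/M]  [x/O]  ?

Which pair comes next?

[z/Q]

First letter — letters move forward 2 places in the alphabet: n, p, r, t, v, x → z.
Second letter goes E, G, I, K, M, O → Q (letters move forward 2 places in the alphabet).
Combining the parts gives [z/Q].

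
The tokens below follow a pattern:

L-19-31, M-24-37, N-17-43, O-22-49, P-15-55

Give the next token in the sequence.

Letter: L, M, N, O, P → Q (letters move forward 1 place in the alphabet).
Second component: alternating steps +5, −7, +5, −7, …, so 19, 24, 17, 22, 15 → 20.
Third component: 31, 37, 43, 49, 55 → 61 (+6 each step).
So the next token is Q-20-61.

Q-20-61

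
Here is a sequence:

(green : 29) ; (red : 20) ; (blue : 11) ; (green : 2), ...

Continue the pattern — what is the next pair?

Colour: green, red, blue, green → red (repeats green → red → blue).
Second component: −9 each step, so 29, 20, 11, 2 → -7.
Combining the parts gives (red : -7).

(red : -7)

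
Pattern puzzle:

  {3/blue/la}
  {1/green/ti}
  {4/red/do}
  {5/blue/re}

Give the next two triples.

{9/green/mi}, {14/red/fa}

First entry — each term is the sum of the two before it: 3, 1, 4, 5 → 9 → 14.
For the colour, repeats blue → green → red: blue, green, red, blue → green → red.
Note: runs through the solfège scale do→ti; la, ti, do, re → mi → fa.
So the next two triples are {9/green/mi} and {14/red/fa}.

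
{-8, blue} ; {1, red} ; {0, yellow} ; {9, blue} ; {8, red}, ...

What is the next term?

First part: -8, 1, 0, 9, 8 → 17 (alternating steps +9, −1, +9, −1, …).
Colour goes blue, red, yellow, blue, red → yellow (repeats blue → red → yellow).
So the next term is {17, yellow}.

{17, yellow}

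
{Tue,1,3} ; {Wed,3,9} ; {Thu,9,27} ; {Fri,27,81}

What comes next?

Day goes Tue, Wed, Thu, Fri → Sat (runs through the weekdays Mon→Sun).
Second slot: ×3 each step; 1, 3, 9, 27 → 81.
For the third slot, ×3 each step: 3, 9, 27, 81 → 243.
Combining the parts gives {Sat,81,243}.

{Sat,81,243}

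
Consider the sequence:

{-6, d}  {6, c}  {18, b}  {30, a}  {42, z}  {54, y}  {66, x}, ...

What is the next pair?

{78, w}

First slot — +12 each step: -6, 6, 18, 30, 42, 54, 66 → 78.
For the letter, letters move back 1 place in the alphabet, wrapping A→Z: d, c, b, a, z, y, x → w.
So the next pair is {78, w}.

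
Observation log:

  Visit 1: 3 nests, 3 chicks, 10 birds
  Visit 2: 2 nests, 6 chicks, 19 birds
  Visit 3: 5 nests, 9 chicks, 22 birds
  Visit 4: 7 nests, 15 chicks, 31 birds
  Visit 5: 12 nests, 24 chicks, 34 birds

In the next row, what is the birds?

43

Birds goes 10, 19, 22, 31, 34 → 43 (alternating steps +9, +3, +9, +3, …).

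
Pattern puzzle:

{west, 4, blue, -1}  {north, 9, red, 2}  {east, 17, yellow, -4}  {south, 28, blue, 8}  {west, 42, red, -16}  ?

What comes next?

{north, 59, yellow, 32}

For the direction, repeats west → north → east → south: west, north, east, south, west → north.
Second component: 4, 9, 17, 28, 42 → 59 (differences are 5, 8, 11, … (increasing by 3 each time)).
Colour goes blue, red, yellow, blue, red → yellow (repeats blue → red → yellow).
Fourth component: -1, 2, -4, 8, -16 → 32 (×(-2) each step).
Putting it together: {north, 59, yellow, 32}.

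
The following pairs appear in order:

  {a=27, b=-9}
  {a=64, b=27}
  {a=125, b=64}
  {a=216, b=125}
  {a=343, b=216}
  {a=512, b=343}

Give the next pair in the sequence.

{a=729, b=512}

A goes 27, 64, 125, 216, 343, 512 → 729 (perfect cubes: 3³, 4³, 5³, …).
B: always the previous value of the a, so -9, 27, 64, 125, 216, 343 → 512.
Combining the parts gives {a=729, b=512}.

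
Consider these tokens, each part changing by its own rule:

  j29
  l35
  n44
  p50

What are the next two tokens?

Letter goes j, l, n, p → r → t (letters move forward 2 places in the alphabet).
Second component: alternating steps +6, +9, +6, +9, …; 29, 35, 44, 50 → 59 → 65.
Putting the parts together: r59 and then t65.

r59 then t65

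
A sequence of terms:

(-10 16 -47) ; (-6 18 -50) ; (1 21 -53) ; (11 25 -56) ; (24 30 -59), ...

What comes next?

For the first coordinate, differences are 4, 7, 10, … (increasing by 3 each time): -10, -6, 1, 11, 24 → 40.
Second coordinate: 16, 18, 21, 25, 30 → 36 (differences are 2, 3, 4, … (increasing by 1 each time)).
For the third coordinate, −3 each step: -47, -50, -53, -56, -59 → -62.
Combining the parts gives (40 36 -62).

(40 36 -62)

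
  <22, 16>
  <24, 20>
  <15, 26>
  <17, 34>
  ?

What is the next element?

<8, 44>

First component: 22, 24, 15, 17 → 8 (alternating steps +2, −9, +2, −9, …).
For the second component, differences are 4, 6, 8, … (increasing by 2 each time): 16, 20, 26, 34 → 44.
Combining the parts gives <8, 44>.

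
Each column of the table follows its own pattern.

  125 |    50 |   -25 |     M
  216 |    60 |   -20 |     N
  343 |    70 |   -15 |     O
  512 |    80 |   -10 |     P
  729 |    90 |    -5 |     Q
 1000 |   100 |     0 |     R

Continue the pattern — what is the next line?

First component: perfect cubes: 5³, 6³, 7³, …, so 125, 216, 343, 512, 729, 1000 → 1331.
Second component — +10 each step: 50, 60, 70, 80, 90, 100 → 110.
For the third component, +5 each step: -25, -20, -15, -10, -5, 0 → 5.
Letter goes M, N, O, P, Q, R → S (letters move forward 1 place in the alphabet).
Combining the parts gives 1331  110  5  S.

1331  110  5  S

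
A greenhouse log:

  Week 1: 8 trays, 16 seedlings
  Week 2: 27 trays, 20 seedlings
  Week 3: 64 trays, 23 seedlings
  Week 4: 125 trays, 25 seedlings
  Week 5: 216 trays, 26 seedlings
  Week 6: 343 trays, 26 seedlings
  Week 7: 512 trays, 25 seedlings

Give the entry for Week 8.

For the trays, perfect cubes: 2³, 3³, 4³, …: 8, 27, 64, 125, 216, 343, 512 → 729.
Seedlings goes 16, 20, 23, 25, 26, 26, 25 → 23 (differences are 4, 3, 2, … (decreasing by 1 each time)).
Combining the parts gives 729 trays, 23 seedlings.

729 trays, 23 seedlings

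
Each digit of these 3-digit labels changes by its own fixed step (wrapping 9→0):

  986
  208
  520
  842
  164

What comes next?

First digit: +3 each step, mod 10, so 9, 2, 5, 8, 1 → 4.
Second digit goes 8, 0, 2, 4, 6 → 8 (+2 each step, mod 10).
Third digit: 6, 8, 0, 2, 4 → 6 (+2 each step, mod 10).
So the next label is 486.

486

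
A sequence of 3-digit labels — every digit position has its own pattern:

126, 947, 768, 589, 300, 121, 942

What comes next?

First digit: −2 each step, mod 10, so 1, 9, 7, 5, 3, 1, 9 → 7.
For the second digit, +2 each step, mod 10: 2, 4, 6, 8, 0, 2, 4 → 6.
Third digit goes 6, 7, 8, 9, 0, 1, 2 → 3 (+1 each step, mod 10).
So the next label is 763.

763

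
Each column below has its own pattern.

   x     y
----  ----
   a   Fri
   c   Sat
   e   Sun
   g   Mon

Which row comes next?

Column x goes a, c, e, g → i (letters move forward 2 places in the alphabet).
Column y goes Fri, Sat, Sun, Mon → Tue (runs through the weekdays Mon→Sun).
So the next row is i  Tue.

i  Tue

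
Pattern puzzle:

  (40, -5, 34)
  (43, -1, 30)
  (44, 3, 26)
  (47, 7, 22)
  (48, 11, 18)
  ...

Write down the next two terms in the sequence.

First value: alternating steps +3, +1, +3, +1, …; 40, 43, 44, 47, 48 → 51 → 52.
Second value goes -5, -1, 3, 7, 11 → 15 → 19 (+4 each step).
For the third value, together with the second value always sums to 29: 34, 30, 26, 22, 18 → 14 → 10.
So the next two terms are (51, 15, 14) and (52, 19, 10).

(51, 15, 14), (52, 19, 10)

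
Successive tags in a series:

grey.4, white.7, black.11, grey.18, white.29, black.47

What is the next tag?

For the shade, repeats grey → white → black: grey, white, black, grey, white, black → grey.
Second component — each term is the sum of the two before it: 4, 7, 11, 18, 29, 47 → 76.
Putting it together: grey.76.

grey.76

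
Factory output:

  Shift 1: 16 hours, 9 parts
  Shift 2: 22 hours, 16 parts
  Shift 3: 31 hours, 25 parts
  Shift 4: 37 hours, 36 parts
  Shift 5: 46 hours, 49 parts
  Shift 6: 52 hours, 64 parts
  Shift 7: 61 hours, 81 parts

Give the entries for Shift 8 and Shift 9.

Hours — alternating steps +6, +9, +6, +9, …: 16, 22, 31, 37, 46, 52, 61 → 67 → 76.
Parts: 9, 16, 25, 36, 49, 64, 81 → 100 → 121 (perfect squares: 3², 4², 5², …).
So the next two rows are 67 hours, 100 parts and 76 hours, 121 parts.

67 hours, 100 parts; 76 hours, 121 parts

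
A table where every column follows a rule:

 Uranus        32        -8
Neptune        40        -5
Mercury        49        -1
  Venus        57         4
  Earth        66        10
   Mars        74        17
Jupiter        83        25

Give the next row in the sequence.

Planet: runs through the planets Mercury→Neptune; Uranus, Neptune, Mercury, Venus, Earth, Mars, Jupiter → Saturn.
Second component: alternating steps +8, +9, +8, +9, …; 32, 40, 49, 57, 66, 74, 83 → 91.
Third component — differences are 3, 4, 5, … (increasing by 1 each time): -8, -5, -1, 4, 10, 17, 25 → 34.
So the next row is Saturn  91  34.

Saturn  91  34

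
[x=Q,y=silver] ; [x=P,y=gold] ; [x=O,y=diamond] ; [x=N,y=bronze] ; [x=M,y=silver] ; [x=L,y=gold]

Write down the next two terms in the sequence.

X: letters move back 1 place in the alphabet; Q, P, O, N, M, L → K → J.
Y goes silver, gold, diamond, bronze, silver, gold → diamond → bronze (repeats silver → gold → diamond → bronze).
Putting the parts together: [x=K,y=diamond] and then [x=J,y=bronze].

[x=K,y=diamond], [x=J,y=bronze]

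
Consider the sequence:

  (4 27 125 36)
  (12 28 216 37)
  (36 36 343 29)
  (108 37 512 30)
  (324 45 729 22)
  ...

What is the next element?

(972 46 1000 23)

First slot goes 4, 12, 36, 108, 324 → 972 (×3 each step).
Second slot — alternating steps +1, +8, +1, +8, …: 27, 28, 36, 37, 45 → 46.
Third slot: perfect cubes: 5³, 6³, 7³, …, so 125, 216, 343, 512, 729 → 1000.
For the fourth slot, alternating steps +1, −8, +1, −8, …: 36, 37, 29, 30, 22 → 23.
So the next element is (972 46 1000 23).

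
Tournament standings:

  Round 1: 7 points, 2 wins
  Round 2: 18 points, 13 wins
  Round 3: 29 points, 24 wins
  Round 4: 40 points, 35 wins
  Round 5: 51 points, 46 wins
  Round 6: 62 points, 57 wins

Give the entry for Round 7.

Points goes 7, 18, 29, 40, 51, 62 → 73 (+11 each step).
Wins — always 5 less than the points: 2, 13, 24, 35, 46, 57 → 68.
So the next record is 73 points, 68 wins.

73 points, 68 wins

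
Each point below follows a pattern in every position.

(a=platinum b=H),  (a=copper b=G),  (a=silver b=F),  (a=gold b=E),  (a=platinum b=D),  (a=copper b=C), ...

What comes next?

(a=silver b=B)

A: repeats platinum → copper → silver → gold; platinum, copper, silver, gold, platinum, copper → silver.
For the b, letters move back 1 place in the alphabet: H, G, F, E, D, C → B.
Putting it together: (a=silver b=B).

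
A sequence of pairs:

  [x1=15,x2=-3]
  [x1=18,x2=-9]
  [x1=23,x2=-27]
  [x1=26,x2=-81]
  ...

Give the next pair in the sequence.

X1: 15, 18, 23, 26 → 31 (alternating steps +3, +5, +3, +5, …).
X2: ×3 each step, so -3, -9, -27, -81 → -243.
Combining the parts gives [x1=31,x2=-243].

[x1=31,x2=-243]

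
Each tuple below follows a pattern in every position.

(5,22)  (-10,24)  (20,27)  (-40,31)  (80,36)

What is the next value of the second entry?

42

Second entry: differences are 2, 3, 4, … (increasing by 1 each time); 22, 24, 27, 31, 36 → 42.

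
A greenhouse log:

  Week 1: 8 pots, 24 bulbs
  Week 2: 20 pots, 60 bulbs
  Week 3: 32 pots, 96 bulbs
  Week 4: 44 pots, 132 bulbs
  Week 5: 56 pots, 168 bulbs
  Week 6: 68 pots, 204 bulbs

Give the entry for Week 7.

80 pots, 240 bulbs

Pots: +12 each step, so 8, 20, 32, 44, 56, 68 → 80.
Bulbs goes 24, 60, 96, 132, 168, 204 → 240 (always 3 × the pots).
Combining the parts gives 80 pots, 240 bulbs.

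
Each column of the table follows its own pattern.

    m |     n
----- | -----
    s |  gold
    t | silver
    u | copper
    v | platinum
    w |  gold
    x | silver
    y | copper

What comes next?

Column m goes s, t, u, v, w, x, y → z (letters move forward 1 place in the alphabet).
Column n: gold, silver, copper, platinum, gold, silver, copper → platinum (repeats gold → silver → copper → platinum).
Combining the parts gives z  platinum.

z  platinum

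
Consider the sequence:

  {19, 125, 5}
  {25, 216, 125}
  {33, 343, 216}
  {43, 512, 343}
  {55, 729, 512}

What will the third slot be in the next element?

729

First slot: differences are 6, 8, 10, … (increasing by 2 each time), so 19, 25, 33, 43, 55 → 69.
For the second slot, perfect cubes: 5³, 6³, 7³, …: 125, 216, 343, 512, 729 → 1000.
Third slot — always the previous value of the second slot: 5, 125, 216, 343, 512 → 729.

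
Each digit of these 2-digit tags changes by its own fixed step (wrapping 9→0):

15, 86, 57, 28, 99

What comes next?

First digit: 1, 8, 5, 2, 9 → 6 (−3 each step, mod 10).
Second digit: +1 each step, mod 10; 5, 6, 7, 8, 9 → 0.
So the next tag is 60.

60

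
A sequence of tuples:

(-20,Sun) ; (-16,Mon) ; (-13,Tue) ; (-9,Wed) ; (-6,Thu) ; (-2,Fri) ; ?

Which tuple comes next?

(1,Sat)

For the first part, alternating steps +4, +3, +4, +3, …: -20, -16, -13, -9, -6, -2 → 1.
Day: runs through the weekdays Mon→Sun, so Sun, Mon, Tue, Wed, Thu, Fri → Sat.
So the next tuple is (1,Sat).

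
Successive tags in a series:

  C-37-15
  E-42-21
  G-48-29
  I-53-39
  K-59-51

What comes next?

M-64-65

For the letter, letters move forward 2 places in the alphabet: C, E, G, I, K → M.
Second component: alternating steps +5, +6, +5, +6, …; 37, 42, 48, 53, 59 → 64.
For the third component, differences are 6, 8, 10, … (increasing by 2 each time): 15, 21, 29, 39, 51 → 65.
So the next tag is M-64-65.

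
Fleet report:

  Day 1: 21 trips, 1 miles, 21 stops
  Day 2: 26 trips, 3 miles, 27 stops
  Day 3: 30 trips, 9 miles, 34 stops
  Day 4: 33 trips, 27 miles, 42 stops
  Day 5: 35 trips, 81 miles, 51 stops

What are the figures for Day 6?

36 trips, 243 miles, 61 stops

Trips goes 21, 26, 30, 33, 35 → 36 (differences are 5, 4, 3, … (decreasing by 1 each time)).
Miles: ×3 each step; 1, 3, 9, 27, 81 → 243.
Stops: differences are 6, 7, 8, … (increasing by 1 each time); 21, 27, 34, 42, 51 → 61.
Putting it together: 36 trips, 243 miles, 61 stops.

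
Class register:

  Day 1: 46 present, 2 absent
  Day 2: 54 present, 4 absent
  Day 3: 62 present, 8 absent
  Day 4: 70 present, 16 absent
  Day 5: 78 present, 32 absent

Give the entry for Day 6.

86 present, 64 absent

Present: 46, 54, 62, 70, 78 → 86 (+8 each step).
Absent: ×2 each step; 2, 4, 8, 16, 32 → 64.
So the next row is 86 present, 64 absent.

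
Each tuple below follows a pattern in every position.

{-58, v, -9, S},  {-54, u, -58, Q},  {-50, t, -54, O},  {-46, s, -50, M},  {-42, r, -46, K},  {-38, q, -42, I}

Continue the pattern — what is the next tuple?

First coordinate: +4 each step; -58, -54, -50, -46, -42, -38 → -34.
First letter: letters move back 1 place in the alphabet, so v, u, t, s, r, q → p.
Third coordinate — always the previous value of the first coordinate: -9, -58, -54, -50, -46, -42 → -38.
Second letter: letters move back 2 places in the alphabet; S, Q, O, M, K, I → G.
Combining the parts gives {-34, p, -38, G}.

{-34, p, -38, G}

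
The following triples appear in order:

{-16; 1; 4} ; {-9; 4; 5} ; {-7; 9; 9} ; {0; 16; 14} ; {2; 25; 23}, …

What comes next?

{9; 36; 37}

First entry: alternating steps +7, +2, +7, +2, …; -16, -9, -7, 0, 2 → 9.
Second entry goes 1, 4, 9, 16, 25 → 36 (perfect squares: 1², 2², 3², …).
Third entry goes 4, 5, 9, 14, 23 → 37 (each term is the sum of the two before it).
Combining the parts gives {9; 36; 37}.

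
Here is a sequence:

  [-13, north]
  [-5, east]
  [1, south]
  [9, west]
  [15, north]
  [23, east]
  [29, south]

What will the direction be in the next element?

First component: alternating steps +8, +6, +8, +6, …; -13, -5, 1, 9, 15, 23, 29 → 37.
For the direction, repeats north → east → south → west: north, east, south, west, north, east, south → west.

west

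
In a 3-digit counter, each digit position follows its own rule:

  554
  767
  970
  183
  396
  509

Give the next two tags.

First digit: +2 each step, mod 10; 5, 7, 9, 1, 3, 5 → 7 → 9.
Second digit goes 5, 6, 7, 8, 9, 0 → 1 → 2 (+1 each step, mod 10).
Third digit: +3 each step, mod 10; 4, 7, 0, 3, 6, 9 → 2 → 5.
Putting the parts together: 712 and then 925.

712 then 925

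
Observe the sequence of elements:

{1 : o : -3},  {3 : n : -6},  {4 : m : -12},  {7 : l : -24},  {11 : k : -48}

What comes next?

First slot: each term is the sum of the two before it, so 1, 3, 4, 7, 11 → 18.
Letter goes o, n, m, l, k → j (letters move back 1 place in the alphabet).
Third slot: ×2 each step; -3, -6, -12, -24, -48 → -96.
Putting it together: {18 : j : -96}.

{18 : j : -96}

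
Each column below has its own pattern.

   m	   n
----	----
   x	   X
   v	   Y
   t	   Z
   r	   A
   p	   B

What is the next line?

n  C

Column m: letters move back 2 places in the alphabet, so x, v, t, r, p → n.
Column n — letters move forward 1 place in the alphabet, wrapping Z→A: X, Y, Z, A, B → C.
So the next line is n  C.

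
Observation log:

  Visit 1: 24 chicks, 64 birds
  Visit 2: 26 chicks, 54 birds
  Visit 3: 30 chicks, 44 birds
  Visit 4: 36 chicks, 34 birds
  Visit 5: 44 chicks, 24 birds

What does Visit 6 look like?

54 chicks, 14 birds

Chicks — differences are 2, 4, 6, … (increasing by 2 each time): 24, 26, 30, 36, 44 → 54.
Birds — −10 each step: 64, 54, 44, 34, 24 → 14.
So the next row is 54 chicks, 14 birds.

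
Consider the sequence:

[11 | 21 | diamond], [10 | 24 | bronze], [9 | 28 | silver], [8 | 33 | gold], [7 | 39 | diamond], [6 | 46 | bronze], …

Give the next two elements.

[5 | 54 | silver], [4 | 63 | gold]

First entry goes 11, 10, 9, 8, 7, 6 → 5 → 4 (−1 each step).
Second entry — differences are 3, 4, 5, … (increasing by 1 each time): 21, 24, 28, 33, 39, 46 → 54 → 63.
Rank — repeats diamond → bronze → silver → gold: diamond, bronze, silver, gold, diamond, bronze → silver → gold.
So the next two elements are [5 | 54 | silver] and [4 | 63 | gold].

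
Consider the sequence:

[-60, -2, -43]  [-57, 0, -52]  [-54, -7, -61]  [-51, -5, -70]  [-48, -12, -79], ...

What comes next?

First entry goes -60, -57, -54, -51, -48 → -45 (+3 each step).
Second entry goes -2, 0, -7, -5, -12 → -10 (alternating steps +2, −7, +2, −7, …).
Third entry — −9 each step: -43, -52, -61, -70, -79 → -88.
So the next triple is [-45, -10, -88].

[-45, -10, -88]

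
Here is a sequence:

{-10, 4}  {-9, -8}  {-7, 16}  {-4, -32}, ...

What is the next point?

First component: differences are 1, 2, 3, … (increasing by 1 each time); -10, -9, -7, -4 → 0.
Second component: 4, -8, 16, -32 → 64 (×(-2) each step).
Putting it together: {0, 64}.

{0, 64}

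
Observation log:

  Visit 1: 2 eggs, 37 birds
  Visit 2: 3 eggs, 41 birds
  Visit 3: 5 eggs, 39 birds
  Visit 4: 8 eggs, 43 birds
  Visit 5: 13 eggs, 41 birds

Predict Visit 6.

Eggs — each term is the sum of the two before it: 2, 3, 5, 8, 13 → 21.
Birds goes 37, 41, 39, 43, 41 → 45 (alternating steps +4, −2, +4, −2, …).
Putting it together: 21 eggs, 45 birds.

21 eggs, 45 birds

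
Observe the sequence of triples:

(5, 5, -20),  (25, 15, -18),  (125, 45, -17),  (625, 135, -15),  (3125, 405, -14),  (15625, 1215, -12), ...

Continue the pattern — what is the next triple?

First part: ×5 each step; 5, 25, 125, 625, 3125, 15625 → 78125.
Second part: 5, 15, 45, 135, 405, 1215 → 3645 (×3 each step).
Third part: alternating steps +2, +1, +2, +1, …, so -20, -18, -17, -15, -14, -12 → -11.
Putting it together: (78125, 3645, -11).

(78125, 3645, -11)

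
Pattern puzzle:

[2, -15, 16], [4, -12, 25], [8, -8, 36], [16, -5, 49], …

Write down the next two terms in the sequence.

First part: ×2 each step, so 2, 4, 8, 16 → 32 → 64.
Second part: alternating steps +3, +4, +3, +4, …; -15, -12, -8, -5 → -1 → 2.
Third part goes 16, 25, 36, 49 → 64 → 81 (perfect squares: 4², 5², 6², …).
So the next two terms are [32, -1, 64] and [64, 2, 81].

[32, -1, 64], [64, 2, 81]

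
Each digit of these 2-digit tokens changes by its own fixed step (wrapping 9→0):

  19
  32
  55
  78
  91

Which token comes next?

For the first digit, +2 each step, mod 10: 1, 3, 5, 7, 9 → 1.
Second digit: +3 each step, mod 10; 9, 2, 5, 8, 1 → 4.
Combining the parts gives 14.

14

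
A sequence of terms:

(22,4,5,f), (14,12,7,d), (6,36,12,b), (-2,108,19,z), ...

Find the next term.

First part — −8 each step: 22, 14, 6, -2 → -10.
For the second part, ×3 each step: 4, 12, 36, 108 → 324.
For the third part, each term is the sum of the two before it: 5, 7, 12, 19 → 31.
Letter goes f, d, b, z → x (letters move back 2 places in the alphabet, wrapping A→Z).
So the next term is (-10,324,31,x).

(-10,324,31,x)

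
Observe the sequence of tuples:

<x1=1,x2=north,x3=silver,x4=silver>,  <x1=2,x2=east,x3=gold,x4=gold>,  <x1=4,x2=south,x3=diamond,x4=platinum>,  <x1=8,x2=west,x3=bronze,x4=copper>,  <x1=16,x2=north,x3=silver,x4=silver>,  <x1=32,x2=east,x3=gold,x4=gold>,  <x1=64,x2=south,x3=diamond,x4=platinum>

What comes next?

X1 goes 1, 2, 4, 8, 16, 32, 64 → 128 (×2 each step).
X2: north, east, south, west, north, east, south → west (repeats north → east → south → west).
X3: silver, gold, diamond, bronze, silver, gold, diamond → bronze (repeats silver → gold → diamond → bronze).
X4: silver, gold, platinum, copper, silver, gold, platinum → copper (repeats silver → gold → platinum → copper).
So the next tuple is <x1=128,x2=west,x3=bronze,x4=copper>.

<x1=128,x2=west,x3=bronze,x4=copper>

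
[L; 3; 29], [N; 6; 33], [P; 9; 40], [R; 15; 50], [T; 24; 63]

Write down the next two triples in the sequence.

Letter: letters move forward 2 places in the alphabet, so L, N, P, R, T → V → X.
For the second coordinate, each term is the sum of the two before it: 3, 6, 9, 15, 24 → 39 → 63.
Third coordinate goes 29, 33, 40, 50, 63 → 79 → 98 (differences are 4, 7, 10, … (increasing by 3 each time)).
Putting the parts together: [V; 39; 79] and then [X; 63; 98].

[V; 39; 79], [X; 63; 98]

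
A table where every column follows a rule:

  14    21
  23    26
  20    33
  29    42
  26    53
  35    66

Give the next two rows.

First component: alternating steps +9, −3, +9, −3, …; 14, 23, 20, 29, 26, 35 → 32 → 41.
For the second component, differences are 5, 7, 9, … (increasing by 2 each time): 21, 26, 33, 42, 53, 66 → 81 → 98.
So the next two rows are 32  81 and 41  98.

32  81; 41  98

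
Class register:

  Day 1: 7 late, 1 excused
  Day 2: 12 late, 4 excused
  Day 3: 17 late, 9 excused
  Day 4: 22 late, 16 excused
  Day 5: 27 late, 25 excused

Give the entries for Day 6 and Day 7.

Late goes 7, 12, 17, 22, 27 → 32 → 37 (+5 each step).
For the excused, perfect squares: 1², 2², 3², …: 1, 4, 9, 16, 25 → 36 → 49.
Putting the parts together: 32 late, 36 excused and then 37 late, 49 excused.

32 late, 36 excused; 37 late, 49 excused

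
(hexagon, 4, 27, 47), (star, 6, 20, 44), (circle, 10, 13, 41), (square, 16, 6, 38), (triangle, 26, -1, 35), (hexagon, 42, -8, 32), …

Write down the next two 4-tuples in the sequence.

(star, 68, -15, 29), (circle, 110, -22, 26)

Shape goes hexagon, star, circle, square, triangle, hexagon → star → circle (repeats hexagon → star → circle → square → triangle).
For the second part, each term is the sum of the two before it: 4, 6, 10, 16, 26, 42 → 68 → 110.
For the third part, −7 each step: 27, 20, 13, 6, -1, -8 → -15 → -22.
Fourth part: 47, 44, 41, 38, 35, 32 → 29 → 26 (−3 each step).
So the next two 4-tuples are (star, 68, -15, 29) and (circle, 110, -22, 26).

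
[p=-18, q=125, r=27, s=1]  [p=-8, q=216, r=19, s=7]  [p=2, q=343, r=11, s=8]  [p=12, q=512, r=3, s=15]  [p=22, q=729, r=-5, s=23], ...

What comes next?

[p=32, q=1000, r=-13, s=38]

P: +10 each step, so -18, -8, 2, 12, 22 → 32.
Q goes 125, 216, 343, 512, 729 → 1000 (perfect cubes: 5³, 6³, 7³, …).
R: −8 each step, so 27, 19, 11, 3, -5 → -13.
For the s, each term is the sum of the two before it: 1, 7, 8, 15, 23 → 38.
Combining the parts gives [p=32, q=1000, r=-13, s=38].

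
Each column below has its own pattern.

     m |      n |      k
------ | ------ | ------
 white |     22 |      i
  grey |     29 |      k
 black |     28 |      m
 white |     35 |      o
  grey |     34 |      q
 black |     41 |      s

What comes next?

Column m goes white, grey, black, white, grey, black → white (repeats white → grey → black).
Column n: alternating steps +7, −1, +7, −1, …, so 22, 29, 28, 35, 34, 41 → 40.
For the column k, letters move forward 2 places in the alphabet: i, k, m, o, q, s → u.
So the next row is white  40  u.

white  40  u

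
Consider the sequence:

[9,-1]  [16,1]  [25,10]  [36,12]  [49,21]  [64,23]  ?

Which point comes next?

For the first slot, perfect squares: 3², 4², 5², …: 9, 16, 25, 36, 49, 64 → 81.
For the second slot, alternating steps +2, +9, +2, +9, …: -1, 1, 10, 12, 21, 23 → 32.
Combining the parts gives [81,32].

[81,32]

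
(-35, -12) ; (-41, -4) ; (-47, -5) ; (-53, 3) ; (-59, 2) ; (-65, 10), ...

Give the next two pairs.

(-71, 9), (-77, 17)

First coordinate: -35, -41, -47, -53, -59, -65 → -71 → -77 (−6 each step).
Second coordinate goes -12, -4, -5, 3, 2, 10 → 9 → 17 (alternating steps +8, −1, +8, −1, …).
So the next two pairs are (-71, 9) and (-77, 17).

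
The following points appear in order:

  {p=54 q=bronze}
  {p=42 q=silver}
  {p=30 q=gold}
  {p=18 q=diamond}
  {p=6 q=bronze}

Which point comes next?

P goes 54, 42, 30, 18, 6 → -6 (−12 each step).
Q goes bronze, silver, gold, diamond, bronze → silver (repeats bronze → silver → gold → diamond).
Putting it together: {p=-6 q=silver}.

{p=-6 q=silver}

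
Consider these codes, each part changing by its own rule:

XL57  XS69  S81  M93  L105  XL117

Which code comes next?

XS129

Size: repeats XL → XS → S → M → L; XL, XS, S, M, L, XL → XS.
For the second component, +12 each step: 57, 69, 81, 93, 105, 117 → 129.
Putting it together: XS129.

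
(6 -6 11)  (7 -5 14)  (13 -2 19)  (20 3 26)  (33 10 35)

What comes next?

(53 19 46)

First entry: 6, 7, 13, 20, 33 → 53 (each term is the sum of the two before it).
Second entry: differences are 1, 3, 5, … (increasing by 2 each time), so -6, -5, -2, 3, 10 → 19.
Third entry: 11, 14, 19, 26, 35 → 46 (differences are 3, 5, 7, … (increasing by 2 each time)).
So the next element is (53 19 46).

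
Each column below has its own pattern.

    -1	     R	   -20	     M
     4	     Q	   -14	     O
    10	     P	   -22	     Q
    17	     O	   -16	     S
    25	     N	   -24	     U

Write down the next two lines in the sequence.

34  M  -18  W; 44  L  -26  Y

First component: differences are 5, 6, 7, … (increasing by 1 each time), so -1, 4, 10, 17, 25 → 34 → 44.
For the first letter, letters move back 1 place in the alphabet: R, Q, P, O, N → M → L.
Third component: alternating steps +6, −8, +6, −8, …, so -20, -14, -22, -16, -24 → -18 → -26.
Second letter — letters move forward 2 places in the alphabet: M, O, Q, S, U → W → Y.
Putting the parts together: 34  M  -18  W and then 44  L  -26  Y.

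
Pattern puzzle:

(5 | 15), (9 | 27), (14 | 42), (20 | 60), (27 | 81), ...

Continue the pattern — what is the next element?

(35 | 105)

First coordinate: differences are 4, 5, 6, … (increasing by 1 each time), so 5, 9, 14, 20, 27 → 35.
Second coordinate: always 3 × the first coordinate; 15, 27, 42, 60, 81 → 105.
Combining the parts gives (35 | 105).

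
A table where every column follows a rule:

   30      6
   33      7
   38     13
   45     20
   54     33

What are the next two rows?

First component goes 30, 33, 38, 45, 54 → 65 → 78 (differences are 3, 5, 7, … (increasing by 2 each time)).
Second component: each term is the sum of the two before it; 6, 7, 13, 20, 33 → 53 → 86.
So the next two rows are 65  53 and 78  86.

65  53; 78  86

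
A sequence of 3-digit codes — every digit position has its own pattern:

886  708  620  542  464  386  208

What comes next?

First digit: −1 each step, mod 10, so 8, 7, 6, 5, 4, 3, 2 → 1.
Second digit — +2 each step, mod 10: 8, 0, 2, 4, 6, 8, 0 → 2.
Third digit goes 6, 8, 0, 2, 4, 6, 8 → 0 (+2 each step, mod 10).
Putting it together: 120.

120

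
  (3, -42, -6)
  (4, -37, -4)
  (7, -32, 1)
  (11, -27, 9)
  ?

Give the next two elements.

First part goes 3, 4, 7, 11 → 18 → 29 (each term is the sum of the two before it).
Second part: -42, -37, -32, -27 → -22 → -17 (+5 each step).
Third part: differences are 2, 5, 8, … (increasing by 3 each time); -6, -4, 1, 9 → 20 → 34.
Putting the parts together: (18, -22, 20) and then (29, -17, 34).

(18, -22, 20), (29, -17, 34)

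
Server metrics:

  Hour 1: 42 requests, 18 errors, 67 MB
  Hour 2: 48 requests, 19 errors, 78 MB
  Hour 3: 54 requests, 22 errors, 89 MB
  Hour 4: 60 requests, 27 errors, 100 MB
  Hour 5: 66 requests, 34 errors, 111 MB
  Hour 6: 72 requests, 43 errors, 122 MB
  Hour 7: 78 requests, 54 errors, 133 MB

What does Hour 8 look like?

84 requests, 67 errors, 144 MB

Requests: +6 each step; 42, 48, 54, 60, 66, 72, 78 → 84.
Errors: differences are 1, 3, 5, … (increasing by 2 each time), so 18, 19, 22, 27, 34, 43, 54 → 67.
MB: +11 each step; 67, 78, 89, 100, 111, 122, 133 → 144.
Putting it together: 84 requests, 67 errors, 144 MB.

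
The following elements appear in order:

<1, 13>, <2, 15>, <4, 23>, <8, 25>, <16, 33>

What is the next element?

First entry: ×2 each step; 1, 2, 4, 8, 16 → 32.
Second entry: alternating steps +2, +8, +2, +8, …; 13, 15, 23, 25, 33 → 35.
Combining the parts gives <32, 35>.

<32, 35>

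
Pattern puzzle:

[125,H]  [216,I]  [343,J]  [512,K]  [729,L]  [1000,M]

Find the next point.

First entry — perfect cubes: 5³, 6³, 7³, …: 125, 216, 343, 512, 729, 1000 → 1331.
Letter goes H, I, J, K, L, M → N (letters move forward 1 place in the alphabet).
Combining the parts gives [1331,N].

[1331,N]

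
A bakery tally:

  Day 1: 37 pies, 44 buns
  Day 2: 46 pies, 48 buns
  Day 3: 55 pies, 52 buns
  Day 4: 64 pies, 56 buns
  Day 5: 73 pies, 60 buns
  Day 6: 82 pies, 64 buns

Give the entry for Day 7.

91 pies, 68 buns

Pies — +9 each step: 37, 46, 55, 64, 73, 82 → 91.
Buns goes 44, 48, 52, 56, 60, 64 → 68 (+4 each step).
So the next record is 91 pies, 68 buns.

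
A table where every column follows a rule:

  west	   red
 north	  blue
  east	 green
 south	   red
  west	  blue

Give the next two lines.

north  green; east  red

For the direction, repeats west → north → east → south: west, north, east, south, west → north → east.
Colour — repeats red → blue → green: red, blue, green, red, blue → green → red.
Putting the parts together: north  green and then east  red.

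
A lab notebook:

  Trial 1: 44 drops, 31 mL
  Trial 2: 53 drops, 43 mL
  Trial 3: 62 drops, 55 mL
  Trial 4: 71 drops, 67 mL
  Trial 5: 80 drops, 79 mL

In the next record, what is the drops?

Drops: +9 each step, so 44, 53, 62, 71, 80 → 89.

89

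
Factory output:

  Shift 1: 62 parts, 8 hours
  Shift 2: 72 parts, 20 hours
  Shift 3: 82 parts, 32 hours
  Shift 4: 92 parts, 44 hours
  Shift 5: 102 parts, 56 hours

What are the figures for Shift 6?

112 parts, 68 hours

For the parts, +10 each step: 62, 72, 82, 92, 102 → 112.
Hours — +12 each step: 8, 20, 32, 44, 56 → 68.
So the next record is 112 parts, 68 hours.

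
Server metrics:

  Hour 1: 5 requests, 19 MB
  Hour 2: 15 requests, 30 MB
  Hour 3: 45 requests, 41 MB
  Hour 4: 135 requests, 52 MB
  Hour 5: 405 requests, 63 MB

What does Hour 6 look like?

Requests — ×3 each step: 5, 15, 45, 135, 405 → 1215.
MB goes 19, 30, 41, 52, 63 → 74 (+11 each step).
So the next line is 1215 requests, 74 MB.

1215 requests, 74 MB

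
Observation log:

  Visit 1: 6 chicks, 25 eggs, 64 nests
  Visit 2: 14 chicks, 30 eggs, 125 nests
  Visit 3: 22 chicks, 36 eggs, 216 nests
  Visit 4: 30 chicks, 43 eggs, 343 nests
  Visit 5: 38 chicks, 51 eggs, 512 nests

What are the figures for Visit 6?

Chicks goes 6, 14, 22, 30, 38 → 46 (+8 each step).
Eggs: 25, 30, 36, 43, 51 → 60 (differences are 5, 6, 7, … (increasing by 1 each time)).
Nests goes 64, 125, 216, 343, 512 → 729 (perfect cubes: 4³, 5³, 6³, …).
Combining the parts gives 46 chicks, 60 eggs, 729 nests.

46 chicks, 60 eggs, 729 nests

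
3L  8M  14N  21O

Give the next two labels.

First component: differences are 5, 6, 7, … (increasing by 1 each time), so 3, 8, 14, 21 → 29 → 38.
Letter goes L, M, N, O → P → Q (letters move forward 1 place in the alphabet).
Putting the parts together: 29P and then 38Q.

29P, 38Q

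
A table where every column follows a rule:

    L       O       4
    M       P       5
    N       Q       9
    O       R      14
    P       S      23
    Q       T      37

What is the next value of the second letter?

Second letter: O, P, Q, R, S, T → U (letters move forward 1 place in the alphabet).

U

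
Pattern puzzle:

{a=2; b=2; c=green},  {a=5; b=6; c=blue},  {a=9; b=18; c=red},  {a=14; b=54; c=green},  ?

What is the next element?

{a=20; b=162; c=blue}

A: differences are 3, 4, 5, … (increasing by 1 each time); 2, 5, 9, 14 → 20.
B: ×3 each step; 2, 6, 18, 54 → 162.
C goes green, blue, red, green → blue (repeats green → blue → red).
So the next element is {a=20; b=162; c=blue}.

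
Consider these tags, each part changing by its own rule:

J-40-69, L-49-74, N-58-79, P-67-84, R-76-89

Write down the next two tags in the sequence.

Letter: J, L, N, P, R → T → V (letters move forward 2 places in the alphabet).
Second component: 40, 49, 58, 67, 76 → 85 → 94 (+9 each step).
For the third component, +5 each step: 69, 74, 79, 84, 89 → 94 → 99.
So the next two tags are T-85-94 and V-94-99.

T-85-94, V-94-99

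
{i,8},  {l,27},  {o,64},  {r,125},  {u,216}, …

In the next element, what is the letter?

x

Letter goes i, l, o, r, u → x (letters move forward 3 places in the alphabet).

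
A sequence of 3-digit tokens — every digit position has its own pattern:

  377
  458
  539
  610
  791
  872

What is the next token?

First digit goes 3, 4, 5, 6, 7, 8 → 9 (+1 each step, mod 10).
Second digit goes 7, 5, 3, 1, 9, 7 → 5 (−2 each step, mod 10).
Third digit: +1 each step, mod 10; 7, 8, 9, 0, 1, 2 → 3.
Putting it together: 953.

953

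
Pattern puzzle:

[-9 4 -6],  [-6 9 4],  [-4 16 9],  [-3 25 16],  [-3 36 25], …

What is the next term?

[-4 49 36]

First coordinate: -9, -6, -4, -3, -3 → -4 (differences are 3, 2, 1, … (decreasing by 1 each time)).
For the second coordinate, perfect squares: 2², 3², 4², …: 4, 9, 16, 25, 36 → 49.
Third coordinate — always the previous value of the second coordinate: -6, 4, 9, 16, 25 → 36.
So the next term is [-4 49 36].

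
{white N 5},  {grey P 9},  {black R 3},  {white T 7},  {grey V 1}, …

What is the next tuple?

Shade goes white, grey, black, white, grey → black (repeats white → grey → black).
Letter — letters move forward 2 places in the alphabet: N, P, R, T, V → X.
Third value: alternating steps +4, −6, +4, −6, …; 5, 9, 3, 7, 1 → 5.
Putting it together: {black X 5}.

{black X 5}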